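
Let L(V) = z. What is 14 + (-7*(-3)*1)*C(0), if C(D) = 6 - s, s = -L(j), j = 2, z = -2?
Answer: 98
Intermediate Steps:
L(V) = -2
s = 2 (s = -1*(-2) = 2)
C(D) = 4 (C(D) = 6 - 1*2 = 6 - 2 = 4)
14 + (-7*(-3)*1)*C(0) = 14 + (-7*(-3)*1)*4 = 14 + (21*1)*4 = 14 + 21*4 = 14 + 84 = 98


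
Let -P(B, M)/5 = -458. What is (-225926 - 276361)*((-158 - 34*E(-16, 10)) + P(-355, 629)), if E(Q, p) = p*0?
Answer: -1070875884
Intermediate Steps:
E(Q, p) = 0
P(B, M) = 2290 (P(B, M) = -5*(-458) = 2290)
(-225926 - 276361)*((-158 - 34*E(-16, 10)) + P(-355, 629)) = (-225926 - 276361)*((-158 - 34*0) + 2290) = -502287*((-158 + 0) + 2290) = -502287*(-158 + 2290) = -502287*2132 = -1070875884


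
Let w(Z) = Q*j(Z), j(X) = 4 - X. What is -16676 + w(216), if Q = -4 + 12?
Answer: -18372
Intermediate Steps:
Q = 8
w(Z) = 32 - 8*Z (w(Z) = 8*(4 - Z) = 32 - 8*Z)
-16676 + w(216) = -16676 + (32 - 8*216) = -16676 + (32 - 1728) = -16676 - 1696 = -18372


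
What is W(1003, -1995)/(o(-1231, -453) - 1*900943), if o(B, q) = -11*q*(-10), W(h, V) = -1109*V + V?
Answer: -2210460/950773 ≈ -2.3249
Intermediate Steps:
W(h, V) = -1108*V
o(B, q) = 110*q
W(1003, -1995)/(o(-1231, -453) - 1*900943) = (-1108*(-1995))/(110*(-453) - 1*900943) = 2210460/(-49830 - 900943) = 2210460/(-950773) = 2210460*(-1/950773) = -2210460/950773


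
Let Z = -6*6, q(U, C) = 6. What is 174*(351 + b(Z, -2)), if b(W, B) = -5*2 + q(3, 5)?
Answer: 60378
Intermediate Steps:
Z = -36
b(W, B) = -4 (b(W, B) = -5*2 + 6 = -10 + 6 = -4)
174*(351 + b(Z, -2)) = 174*(351 - 4) = 174*347 = 60378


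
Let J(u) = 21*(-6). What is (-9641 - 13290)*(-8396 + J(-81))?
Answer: 195417982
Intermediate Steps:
J(u) = -126
(-9641 - 13290)*(-8396 + J(-81)) = (-9641 - 13290)*(-8396 - 126) = -22931*(-8522) = 195417982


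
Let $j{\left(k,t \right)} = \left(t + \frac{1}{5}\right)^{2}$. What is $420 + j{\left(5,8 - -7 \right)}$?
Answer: $\frac{16276}{25} \approx 651.04$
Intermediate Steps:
$j{\left(k,t \right)} = \left(\frac{1}{5} + t\right)^{2}$ ($j{\left(k,t \right)} = \left(t + \frac{1}{5}\right)^{2} = \left(\frac{1}{5} + t\right)^{2}$)
$420 + j{\left(5,8 - -7 \right)} = 420 + \frac{\left(1 + 5 \left(8 - -7\right)\right)^{2}}{25} = 420 + \frac{\left(1 + 5 \left(8 + 7\right)\right)^{2}}{25} = 420 + \frac{\left(1 + 5 \cdot 15\right)^{2}}{25} = 420 + \frac{\left(1 + 75\right)^{2}}{25} = 420 + \frac{76^{2}}{25} = 420 + \frac{1}{25} \cdot 5776 = 420 + \frac{5776}{25} = \frac{16276}{25}$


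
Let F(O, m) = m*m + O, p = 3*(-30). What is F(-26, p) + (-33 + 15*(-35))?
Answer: 7516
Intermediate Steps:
p = -90
F(O, m) = O + m² (F(O, m) = m² + O = O + m²)
F(-26, p) + (-33 + 15*(-35)) = (-26 + (-90)²) + (-33 + 15*(-35)) = (-26 + 8100) + (-33 - 525) = 8074 - 558 = 7516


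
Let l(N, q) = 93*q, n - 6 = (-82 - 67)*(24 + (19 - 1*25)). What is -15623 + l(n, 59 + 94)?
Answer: -1394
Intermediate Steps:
n = -2676 (n = 6 + (-82 - 67)*(24 + (19 - 1*25)) = 6 - 149*(24 + (19 - 25)) = 6 - 149*(24 - 6) = 6 - 149*18 = 6 - 2682 = -2676)
-15623 + l(n, 59 + 94) = -15623 + 93*(59 + 94) = -15623 + 93*153 = -15623 + 14229 = -1394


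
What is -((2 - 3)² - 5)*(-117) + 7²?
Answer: -419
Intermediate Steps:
-((2 - 3)² - 5)*(-117) + 7² = -((-1)² - 5)*(-117) + 49 = -(1 - 5)*(-117) + 49 = -1*(-4)*(-117) + 49 = 4*(-117) + 49 = -468 + 49 = -419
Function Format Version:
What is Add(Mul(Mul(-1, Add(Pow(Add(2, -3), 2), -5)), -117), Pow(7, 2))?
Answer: -419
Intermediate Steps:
Add(Mul(Mul(-1, Add(Pow(Add(2, -3), 2), -5)), -117), Pow(7, 2)) = Add(Mul(Mul(-1, Add(Pow(-1, 2), -5)), -117), 49) = Add(Mul(Mul(-1, Add(1, -5)), -117), 49) = Add(Mul(Mul(-1, -4), -117), 49) = Add(Mul(4, -117), 49) = Add(-468, 49) = -419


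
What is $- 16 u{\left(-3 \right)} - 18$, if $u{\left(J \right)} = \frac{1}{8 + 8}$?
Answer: $-19$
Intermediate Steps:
$u{\left(J \right)} = \frac{1}{16}$
$- 16 u{\left(-3 \right)} - 18 = \left(-16\right) \frac{1}{16} - 18 = -1 - 18 = -19$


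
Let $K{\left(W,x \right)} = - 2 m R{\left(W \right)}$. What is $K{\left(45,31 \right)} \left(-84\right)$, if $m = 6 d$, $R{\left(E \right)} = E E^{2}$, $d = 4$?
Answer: $367416000$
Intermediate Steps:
$R{\left(E \right)} = E^{3}$
$m = 24$ ($m = 6 \cdot 4 = 24$)
$K{\left(W,x \right)} = - 48 W^{3}$ ($K{\left(W,x \right)} = \left(-2\right) 24 W^{3} = - 48 W^{3}$)
$K{\left(45,31 \right)} \left(-84\right) = - 48 \cdot 45^{3} \left(-84\right) = \left(-48\right) 91125 \left(-84\right) = \left(-4374000\right) \left(-84\right) = 367416000$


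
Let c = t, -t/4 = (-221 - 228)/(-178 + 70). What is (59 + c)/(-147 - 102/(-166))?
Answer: -47476/164025 ≈ -0.28944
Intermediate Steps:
t = -449/27 (t = -4*(-221 - 228)/(-178 + 70) = -(-1796)/(-108) = -(-1796)*(-1)/108 = -4*449/108 = -449/27 ≈ -16.630)
c = -449/27 ≈ -16.630
(59 + c)/(-147 - 102/(-166)) = (59 - 449/27)/(-147 - 102/(-166)) = 1144/(27*(-147 - 102*(-1/166))) = 1144/(27*(-147 + 51/83)) = 1144/(27*(-12150/83)) = (1144/27)*(-83/12150) = -47476/164025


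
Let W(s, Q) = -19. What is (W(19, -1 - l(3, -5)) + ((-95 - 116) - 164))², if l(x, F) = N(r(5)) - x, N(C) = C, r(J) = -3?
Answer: 155236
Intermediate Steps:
l(x, F) = -3 - x
(W(19, -1 - l(3, -5)) + ((-95 - 116) - 164))² = (-19 + ((-95 - 116) - 164))² = (-19 + (-211 - 164))² = (-19 - 375)² = (-394)² = 155236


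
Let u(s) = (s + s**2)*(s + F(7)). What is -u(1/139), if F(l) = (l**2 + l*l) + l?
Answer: -2043440/2685619 ≈ -0.76088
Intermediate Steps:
F(l) = l + 2*l**2 (F(l) = (l**2 + l**2) + l = 2*l**2 + l = l + 2*l**2)
u(s) = (105 + s)*(s + s**2) (u(s) = (s + s**2)*(s + 7*(1 + 2*7)) = (s + s**2)*(s + 7*(1 + 14)) = (s + s**2)*(s + 7*15) = (s + s**2)*(s + 105) = (s + s**2)*(105 + s) = (105 + s)*(s + s**2))
-u(1/139) = -(105 + (1/139)**2 + 106/139)/139 = -(105 + (1/139)**2 + 106*(1/139))/139 = -(105 + 1/19321 + 106/139)/139 = -2043440/(139*19321) = -1*2043440/2685619 = -2043440/2685619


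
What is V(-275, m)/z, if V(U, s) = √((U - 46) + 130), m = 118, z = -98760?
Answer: -I*√191/98760 ≈ -0.00013994*I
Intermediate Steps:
V(U, s) = √(84 + U) (V(U, s) = √((-46 + U) + 130) = √(84 + U))
V(-275, m)/z = √(84 - 275)/(-98760) = √(-191)*(-1/98760) = (I*√191)*(-1/98760) = -I*√191/98760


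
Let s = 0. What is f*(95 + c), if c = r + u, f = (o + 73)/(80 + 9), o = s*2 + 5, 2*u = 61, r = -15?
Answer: 8619/89 ≈ 96.843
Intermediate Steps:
u = 61/2 (u = (1/2)*61 = 61/2 ≈ 30.500)
o = 5 (o = 0*2 + 5 = 0 + 5 = 5)
f = 78/89 (f = (5 + 73)/(80 + 9) = 78/89 ≈ 0.87640)
c = 31/2 (c = -15 + 61/2 = 31/2 ≈ 15.500)
f*(95 + c) = 78*(95 + 31/2)/89 = (78/89)*(221/2) = 8619/89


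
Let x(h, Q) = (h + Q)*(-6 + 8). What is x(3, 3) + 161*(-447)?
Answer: -71955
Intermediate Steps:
x(h, Q) = 2*Q + 2*h (x(h, Q) = (Q + h)*2 = 2*Q + 2*h)
x(3, 3) + 161*(-447) = (2*3 + 2*3) + 161*(-447) = (6 + 6) - 71967 = 12 - 71967 = -71955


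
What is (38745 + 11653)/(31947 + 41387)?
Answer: 25199/36667 ≈ 0.68724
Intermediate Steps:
(38745 + 11653)/(31947 + 41387) = 50398/73334 = 50398*(1/73334) = 25199/36667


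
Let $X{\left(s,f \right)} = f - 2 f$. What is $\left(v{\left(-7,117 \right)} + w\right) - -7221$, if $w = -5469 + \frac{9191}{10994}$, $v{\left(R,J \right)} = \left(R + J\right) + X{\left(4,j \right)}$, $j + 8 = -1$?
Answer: $\frac{20578965}{10994} \approx 1871.8$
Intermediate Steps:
$j = -9$ ($j = -8 - 1 = -9$)
$X{\left(s,f \right)} = - f$
$v{\left(R,J \right)} = 9 + J + R$ ($v{\left(R,J \right)} = \left(R + J\right) - -9 = \left(J + R\right) + 9 = 9 + J + R$)
$w = - \frac{60116995}{10994}$ ($w = -5469 + 9191 \cdot \frac{1}{10994} = -5469 + \frac{9191}{10994} = - \frac{60116995}{10994} \approx -5468.2$)
$\left(v{\left(-7,117 \right)} + w\right) - -7221 = \left(\left(9 + 117 - 7\right) - \frac{60116995}{10994}\right) - -7221 = \left(119 - \frac{60116995}{10994}\right) + \left(7224 - 3\right) = - \frac{58808709}{10994} + 7221 = \frac{20578965}{10994}$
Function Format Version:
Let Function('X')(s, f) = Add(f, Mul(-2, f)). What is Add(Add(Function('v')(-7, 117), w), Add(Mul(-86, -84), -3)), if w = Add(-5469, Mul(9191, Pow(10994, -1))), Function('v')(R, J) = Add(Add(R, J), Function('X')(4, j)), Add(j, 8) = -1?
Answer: Rational(20578965, 10994) ≈ 1871.8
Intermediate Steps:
j = -9 (j = Add(-8, -1) = -9)
Function('X')(s, f) = Mul(-1, f)
Function('v')(R, J) = Add(9, J, R) (Function('v')(R, J) = Add(Add(R, J), Mul(-1, -9)) = Add(Add(J, R), 9) = Add(9, J, R))
w = Rational(-60116995, 10994) (w = Add(-5469, Mul(9191, Rational(1, 10994))) = Add(-5469, Rational(9191, 10994)) = Rational(-60116995, 10994) ≈ -5468.2)
Add(Add(Function('v')(-7, 117), w), Add(Mul(-86, -84), -3)) = Add(Add(Add(9, 117, -7), Rational(-60116995, 10994)), Add(Mul(-86, -84), -3)) = Add(Add(119, Rational(-60116995, 10994)), Add(7224, -3)) = Add(Rational(-58808709, 10994), 7221) = Rational(20578965, 10994)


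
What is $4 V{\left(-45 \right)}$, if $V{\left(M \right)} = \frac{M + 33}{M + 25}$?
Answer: $\frac{12}{5} \approx 2.4$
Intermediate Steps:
$V{\left(M \right)} = \frac{33 + M}{25 + M}$
$4 V{\left(-45 \right)} = 4 \frac{33 - 45}{25 - 45} = 4 \frac{1}{-20} \left(-12\right) = 4 \left(\left(- \frac{1}{20}\right) \left(-12\right)\right) = 4 \cdot \frac{3}{5} = \frac{12}{5}$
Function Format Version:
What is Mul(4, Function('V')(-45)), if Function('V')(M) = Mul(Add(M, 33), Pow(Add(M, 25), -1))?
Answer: Rational(12, 5) ≈ 2.4000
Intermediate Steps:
Function('V')(M) = Mul(Pow(Add(25, M), -1), Add(33, M)) (Function('V')(M) = Mul(Add(33, M), Pow(Add(25, M), -1)) = Mul(Pow(Add(25, M), -1), Add(33, M)))
Mul(4, Function('V')(-45)) = Mul(4, Mul(Pow(Add(25, -45), -1), Add(33, -45))) = Mul(4, Mul(Pow(-20, -1), -12)) = Mul(4, Mul(Rational(-1, 20), -12)) = Mul(4, Rational(3, 5)) = Rational(12, 5)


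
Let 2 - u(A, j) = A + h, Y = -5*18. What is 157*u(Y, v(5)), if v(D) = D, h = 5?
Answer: 13659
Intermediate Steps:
Y = -90
u(A, j) = -3 - A (u(A, j) = 2 - (A + 5) = 2 - (5 + A) = 2 + (-5 - A) = -3 - A)
157*u(Y, v(5)) = 157*(-3 - 1*(-90)) = 157*(-3 + 90) = 157*87 = 13659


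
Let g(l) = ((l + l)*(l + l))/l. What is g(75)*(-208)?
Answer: -62400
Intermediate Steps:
g(l) = 4*l (g(l) = ((2*l)*(2*l))/l = (4*l²)/l = 4*l)
g(75)*(-208) = (4*75)*(-208) = 300*(-208) = -62400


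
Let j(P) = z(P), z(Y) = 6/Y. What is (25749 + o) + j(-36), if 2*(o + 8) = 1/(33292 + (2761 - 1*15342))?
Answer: 1599355199/62133 ≈ 25741.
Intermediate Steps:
j(P) = 6/P
o = -331375/41422 (o = -8 + 1/(2*(33292 + (2761 - 1*15342))) = -8 + 1/(2*(33292 + (2761 - 15342))) = -8 + 1/(2*(33292 - 12581)) = -8 + (½)/20711 = -8 + (½)*(1/20711) = -8 + 1/41422 = -331375/41422 ≈ -8.0000)
(25749 + o) + j(-36) = (25749 - 331375/41422) + 6/(-36) = 1066243703/41422 + 6*(-1/36) = 1066243703/41422 - ⅙ = 1599355199/62133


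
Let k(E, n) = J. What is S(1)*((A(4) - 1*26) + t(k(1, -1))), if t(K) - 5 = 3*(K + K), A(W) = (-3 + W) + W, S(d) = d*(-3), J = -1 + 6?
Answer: -42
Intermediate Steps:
J = 5
k(E, n) = 5
S(d) = -3*d
A(W) = -3 + 2*W
t(K) = 5 + 6*K (t(K) = 5 + 3*(K + K) = 5 + 3*(2*K) = 5 + 6*K)
S(1)*((A(4) - 1*26) + t(k(1, -1))) = (-3*1)*(((-3 + 2*4) - 1*26) + (5 + 6*5)) = -3*(((-3 + 8) - 26) + (5 + 30)) = -3*((5 - 26) + 35) = -3*(-21 + 35) = -3*14 = -42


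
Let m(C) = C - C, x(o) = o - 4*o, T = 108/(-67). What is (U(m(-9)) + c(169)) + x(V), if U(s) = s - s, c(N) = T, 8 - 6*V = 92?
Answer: 2706/67 ≈ 40.388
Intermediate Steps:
V = -14 (V = 4/3 - ⅙*92 = 4/3 - 46/3 = -14)
T = -108/67 (T = 108*(-1/67) = -108/67 ≈ -1.6119)
c(N) = -108/67
x(o) = -3*o
m(C) = 0
U(s) = 0
(U(m(-9)) + c(169)) + x(V) = (0 - 108/67) - 3*(-14) = -108/67 + 42 = 2706/67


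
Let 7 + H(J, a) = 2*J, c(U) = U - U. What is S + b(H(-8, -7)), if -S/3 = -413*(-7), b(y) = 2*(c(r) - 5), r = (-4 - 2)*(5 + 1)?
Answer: -8683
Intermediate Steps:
r = -36 (r = -6*6 = -36)
c(U) = 0
H(J, a) = -7 + 2*J
b(y) = -10 (b(y) = 2*(0 - 5) = 2*(-5) = -10)
S = -8673 (S = -(-1239)*(-7) = -3*2891 = -8673)
S + b(H(-8, -7)) = -8673 - 10 = -8683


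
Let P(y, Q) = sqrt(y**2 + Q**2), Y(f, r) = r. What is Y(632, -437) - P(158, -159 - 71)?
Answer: -437 - 2*sqrt(19466) ≈ -716.04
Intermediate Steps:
P(y, Q) = sqrt(Q**2 + y**2)
Y(632, -437) - P(158, -159 - 71) = -437 - sqrt((-159 - 71)**2 + 158**2) = -437 - sqrt((-230)**2 + 24964) = -437 - sqrt(52900 + 24964) = -437 - sqrt(77864) = -437 - 2*sqrt(19466)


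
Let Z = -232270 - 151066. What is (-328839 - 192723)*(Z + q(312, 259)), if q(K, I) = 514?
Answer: 199665407964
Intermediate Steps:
Z = -383336
(-328839 - 192723)*(Z + q(312, 259)) = (-328839 - 192723)*(-383336 + 514) = -521562*(-382822) = 199665407964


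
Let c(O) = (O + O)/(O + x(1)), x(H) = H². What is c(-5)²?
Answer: 25/4 ≈ 6.2500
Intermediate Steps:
c(O) = 2*O/(1 + O) (c(O) = (O + O)/(O + 1²) = (2*O)/(O + 1) = (2*O)/(1 + O) = 2*O/(1 + O))
c(-5)² = (2*(-5)/(1 - 5))² = (2*(-5)/(-4))² = (2*(-5)*(-¼))² = (5/2)² = 25/4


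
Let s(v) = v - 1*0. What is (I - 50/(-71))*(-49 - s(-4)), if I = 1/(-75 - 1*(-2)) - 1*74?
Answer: 17098335/5183 ≈ 3298.9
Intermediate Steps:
s(v) = v (s(v) = v + 0 = v)
I = -5403/73 (I = 1/(-75 + 2) - 74 = 1/(-73) - 74 = -1/73 - 74 = -5403/73 ≈ -74.014)
(I - 50/(-71))*(-49 - s(-4)) = (-5403/73 - 50/(-71))*(-49 - 1*(-4)) = (-5403/73 - 50*(-1/71))*(-49 + 4) = (-5403/73 + 50/71)*(-45) = -379963/5183*(-45) = 17098335/5183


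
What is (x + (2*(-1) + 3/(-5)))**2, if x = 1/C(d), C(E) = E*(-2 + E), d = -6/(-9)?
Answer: 22201/1600 ≈ 13.876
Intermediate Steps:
d = 2/3 (d = -6*(-1/9) = 2/3 ≈ 0.66667)
x = -9/8 (x = 1/(2*(-2 + 2/3)/3) = 1/((2/3)*(-4/3)) = 1/(-8/9) = -9/8 ≈ -1.1250)
(x + (2*(-1) + 3/(-5)))**2 = (-9/8 + (2*(-1) + 3/(-5)))**2 = (-9/8 + (-2 + 3*(-1/5)))**2 = (-9/8 + (-2 - 3/5))**2 = (-9/8 - 13/5)**2 = (-149/40)**2 = 22201/1600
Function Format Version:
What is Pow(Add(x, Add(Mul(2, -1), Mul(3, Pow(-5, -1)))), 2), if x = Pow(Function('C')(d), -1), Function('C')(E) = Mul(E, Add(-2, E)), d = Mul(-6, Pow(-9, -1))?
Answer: Rational(22201, 1600) ≈ 13.876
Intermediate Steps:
d = Rational(2, 3) (d = Mul(-6, Rational(-1, 9)) = Rational(2, 3) ≈ 0.66667)
x = Rational(-9, 8) (x = Pow(Mul(Rational(2, 3), Add(-2, Rational(2, 3))), -1) = Pow(Mul(Rational(2, 3), Rational(-4, 3)), -1) = Pow(Rational(-8, 9), -1) = Rational(-9, 8) ≈ -1.1250)
Pow(Add(x, Add(Mul(2, -1), Mul(3, Pow(-5, -1)))), 2) = Pow(Add(Rational(-9, 8), Add(Mul(2, -1), Mul(3, Pow(-5, -1)))), 2) = Pow(Add(Rational(-9, 8), Add(-2, Mul(3, Rational(-1, 5)))), 2) = Pow(Add(Rational(-9, 8), Add(-2, Rational(-3, 5))), 2) = Pow(Add(Rational(-9, 8), Rational(-13, 5)), 2) = Pow(Rational(-149, 40), 2) = Rational(22201, 1600)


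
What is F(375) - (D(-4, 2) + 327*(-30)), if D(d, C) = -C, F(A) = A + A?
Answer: 10562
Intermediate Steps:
F(A) = 2*A
F(375) - (D(-4, 2) + 327*(-30)) = 2*375 - (-1*2 + 327*(-30)) = 750 - (-2 - 9810) = 750 - 1*(-9812) = 750 + 9812 = 10562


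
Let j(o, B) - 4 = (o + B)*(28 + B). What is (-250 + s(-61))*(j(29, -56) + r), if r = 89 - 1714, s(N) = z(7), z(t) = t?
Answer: 210195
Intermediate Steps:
j(o, B) = 4 + (28 + B)*(B + o) (j(o, B) = 4 + (o + B)*(28 + B) = 4 + (B + o)*(28 + B) = 4 + (28 + B)*(B + o))
s(N) = 7
r = -1625
(-250 + s(-61))*(j(29, -56) + r) = (-250 + 7)*((4 + (-56)² + 28*(-56) + 28*29 - 56*29) - 1625) = -243*((4 + 3136 - 1568 + 812 - 1624) - 1625) = -243*(760 - 1625) = -243*(-865) = 210195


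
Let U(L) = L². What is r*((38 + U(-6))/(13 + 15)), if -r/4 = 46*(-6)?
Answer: 20424/7 ≈ 2917.7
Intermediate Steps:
r = 1104 (r = -184*(-6) = -4*(-276) = 1104)
r*((38 + U(-6))/(13 + 15)) = 1104*((38 + (-6)²)/(13 + 15)) = 1104*((38 + 36)/28) = 1104*(74*(1/28)) = 1104*(37/14) = 20424/7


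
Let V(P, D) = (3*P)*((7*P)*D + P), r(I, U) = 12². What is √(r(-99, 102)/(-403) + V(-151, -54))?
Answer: I*√4188192143811/403 ≈ 5078.2*I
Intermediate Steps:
r(I, U) = 144
V(P, D) = 3*P*(P + 7*D*P) (V(P, D) = (3*P)*(7*D*P + P) = (3*P)*(P + 7*D*P) = 3*P*(P + 7*D*P))
√(r(-99, 102)/(-403) + V(-151, -54)) = √(144/(-403) + (-151)²*(3 + 21*(-54))) = √(144*(-1/403) + 22801*(3 - 1134)) = √(-144/403 + 22801*(-1131)) = √(-144/403 - 25787931) = √(-10392536337/403) = I*√4188192143811/403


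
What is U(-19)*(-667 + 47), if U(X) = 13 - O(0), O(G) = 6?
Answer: -4340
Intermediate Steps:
U(X) = 7 (U(X) = 13 - 1*6 = 13 - 6 = 7)
U(-19)*(-667 + 47) = 7*(-667 + 47) = 7*(-620) = -4340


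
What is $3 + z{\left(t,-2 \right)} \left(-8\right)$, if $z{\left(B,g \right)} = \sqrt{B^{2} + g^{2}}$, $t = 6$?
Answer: $3 - 16 \sqrt{10} \approx -47.596$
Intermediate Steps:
$3 + z{\left(t,-2 \right)} \left(-8\right) = 3 + \sqrt{6^{2} + \left(-2\right)^{2}} \left(-8\right) = 3 + \sqrt{36 + 4} \left(-8\right) = 3 + \sqrt{40} \left(-8\right) = 3 + 2 \sqrt{10} \left(-8\right) = 3 - 16 \sqrt{10}$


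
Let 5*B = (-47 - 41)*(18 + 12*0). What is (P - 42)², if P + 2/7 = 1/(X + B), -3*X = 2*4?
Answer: 2012247220369/1125199936 ≈ 1788.3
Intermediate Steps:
X = -8/3 (X = -2*4/3 = -⅓*8 = -8/3 ≈ -2.6667)
B = -1584/5 (B = ((-47 - 41)*(18 + 12*0))/5 = (-88*(18 + 0))/5 = (-88*18)/5 = (⅕)*(-1584) = -1584/5 ≈ -316.80)
P = -9689/33544 (P = -2/7 + 1/(-8/3 - 1584/5) = -2/7 + 1/(-4792/15) = -2/7 - 15/4792 = -9689/33544 ≈ -0.28884)
(P - 42)² = (-9689/33544 - 42)² = (-1418537/33544)² = 2012247220369/1125199936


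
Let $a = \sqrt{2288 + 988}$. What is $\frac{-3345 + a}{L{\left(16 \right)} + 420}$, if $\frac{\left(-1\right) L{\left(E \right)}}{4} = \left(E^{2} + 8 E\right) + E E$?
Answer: $\frac{669}{428} - \frac{3 \sqrt{91}}{1070} \approx 1.5363$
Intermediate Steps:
$a = 6 \sqrt{91}$ ($a = \sqrt{3276} = 6 \sqrt{91} \approx 57.236$)
$L{\left(E \right)} = - 32 E - 8 E^{2}$ ($L{\left(E \right)} = - 4 \left(\left(E^{2} + 8 E\right) + E E\right) = - 4 \left(\left(E^{2} + 8 E\right) + E^{2}\right) = - 4 \left(2 E^{2} + 8 E\right) = - 32 E - 8 E^{2}$)
$\frac{-3345 + a}{L{\left(16 \right)} + 420} = \frac{-3345 + 6 \sqrt{91}}{\left(-8\right) 16 \left(4 + 16\right) + 420} = \frac{-3345 + 6 \sqrt{91}}{\left(-8\right) 16 \cdot 20 + 420} = \frac{-3345 + 6 \sqrt{91}}{-2560 + 420} = \frac{-3345 + 6 \sqrt{91}}{-2140} = \left(-3345 + 6 \sqrt{91}\right) \left(- \frac{1}{2140}\right) = \frac{669}{428} - \frac{3 \sqrt{91}}{1070}$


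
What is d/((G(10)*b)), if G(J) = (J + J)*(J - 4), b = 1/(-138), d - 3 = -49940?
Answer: 1148551/20 ≈ 57428.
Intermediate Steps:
d = -49937 (d = 3 - 49940 = -49937)
b = -1/138 ≈ -0.0072464
G(J) = 2*J*(-4 + J) (G(J) = (2*J)*(-4 + J) = 2*J*(-4 + J))
d/((G(10)*b)) = -49937*(-69/(10*(-4 + 10))) = -49937/((2*10*6)*(-1/138)) = -49937/(120*(-1/138)) = -49937/(-20/23) = -49937*(-23/20) = 1148551/20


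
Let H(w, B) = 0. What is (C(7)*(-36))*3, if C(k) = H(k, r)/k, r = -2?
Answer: 0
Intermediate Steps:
C(k) = 0 (C(k) = 0/k = 0)
(C(7)*(-36))*3 = (0*(-36))*3 = 0*3 = 0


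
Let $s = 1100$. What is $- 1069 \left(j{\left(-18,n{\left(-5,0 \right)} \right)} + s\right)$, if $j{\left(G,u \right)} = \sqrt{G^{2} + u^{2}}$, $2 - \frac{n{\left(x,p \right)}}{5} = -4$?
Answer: $-1175900 - 6414 \sqrt{34} \approx -1.2133 \cdot 10^{6}$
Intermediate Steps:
$n{\left(x,p \right)} = 30$ ($n{\left(x,p \right)} = 10 - -20 = 10 + 20 = 30$)
$- 1069 \left(j{\left(-18,n{\left(-5,0 \right)} \right)} + s\right) = - 1069 \left(\sqrt{\left(-18\right)^{2} + 30^{2}} + 1100\right) = - 1069 \left(\sqrt{324 + 900} + 1100\right) = - 1069 \left(\sqrt{1224} + 1100\right) = - 1069 \left(6 \sqrt{34} + 1100\right) = - 1069 \left(1100 + 6 \sqrt{34}\right) = -1175900 - 6414 \sqrt{34}$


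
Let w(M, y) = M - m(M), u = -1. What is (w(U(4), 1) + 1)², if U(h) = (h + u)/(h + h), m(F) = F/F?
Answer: 9/64 ≈ 0.14063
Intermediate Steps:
m(F) = 1
U(h) = (-1 + h)/(2*h) (U(h) = (h - 1)/(h + h) = (-1 + h)/((2*h)) = (-1 + h)*(1/(2*h)) = (-1 + h)/(2*h))
w(M, y) = -1 + M (w(M, y) = M - 1*1 = M - 1 = -1 + M)
(w(U(4), 1) + 1)² = ((-1 + (½)*(-1 + 4)/4) + 1)² = ((-1 + (½)*(¼)*3) + 1)² = ((-1 + 3/8) + 1)² = (-5/8 + 1)² = (3/8)² = 9/64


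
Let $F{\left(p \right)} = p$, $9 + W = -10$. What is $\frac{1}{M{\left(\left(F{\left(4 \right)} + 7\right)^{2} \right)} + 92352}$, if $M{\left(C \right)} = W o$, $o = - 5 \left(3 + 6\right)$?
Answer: $\frac{1}{93207} \approx 1.0729 \cdot 10^{-5}$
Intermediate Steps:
$W = -19$ ($W = -9 - 10 = -19$)
$o = -45$ ($o = \left(-5\right) 9 = -45$)
$M{\left(C \right)} = 855$ ($M{\left(C \right)} = \left(-19\right) \left(-45\right) = 855$)
$\frac{1}{M{\left(\left(F{\left(4 \right)} + 7\right)^{2} \right)} + 92352} = \frac{1}{855 + 92352} = \frac{1}{93207}$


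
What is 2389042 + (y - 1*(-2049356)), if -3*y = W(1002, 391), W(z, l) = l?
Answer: 13314803/3 ≈ 4.4383e+6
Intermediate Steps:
y = -391/3 (y = -⅓*391 = -391/3 ≈ -130.33)
2389042 + (y - 1*(-2049356)) = 2389042 + (-391/3 - 1*(-2049356)) = 2389042 + (-391/3 + 2049356) = 2389042 + 6147677/3 = 13314803/3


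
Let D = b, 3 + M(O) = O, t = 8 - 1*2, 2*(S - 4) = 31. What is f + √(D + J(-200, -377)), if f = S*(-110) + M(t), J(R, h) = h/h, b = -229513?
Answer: -2142 + 2*I*√57378 ≈ -2142.0 + 479.07*I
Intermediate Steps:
S = 39/2 (S = 4 + (½)*31 = 4 + 31/2 = 39/2 ≈ 19.500)
t = 6 (t = 8 - 2 = 6)
J(R, h) = 1
M(O) = -3 + O
D = -229513
f = -2142 (f = (39/2)*(-110) + (-3 + 6) = -2145 + 3 = -2142)
f + √(D + J(-200, -377)) = -2142 + √(-229513 + 1) = -2142 + √(-229512) = -2142 + 2*I*√57378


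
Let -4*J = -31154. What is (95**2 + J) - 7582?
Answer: 18463/2 ≈ 9231.5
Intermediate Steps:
J = 15577/2 (J = -1/4*(-31154) = 15577/2 ≈ 7788.5)
(95**2 + J) - 7582 = (95**2 + 15577/2) - 7582 = (9025 + 15577/2) - 7582 = 33627/2 - 7582 = 18463/2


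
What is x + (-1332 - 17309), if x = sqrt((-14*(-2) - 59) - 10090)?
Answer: -18641 + I*sqrt(10121) ≈ -18641.0 + 100.6*I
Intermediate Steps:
x = I*sqrt(10121) (x = sqrt((28 - 59) - 10090) = sqrt(-31 - 10090) = sqrt(-10121) = I*sqrt(10121) ≈ 100.6*I)
x + (-1332 - 17309) = I*sqrt(10121) + (-1332 - 17309) = I*sqrt(10121) - 18641 = -18641 + I*sqrt(10121)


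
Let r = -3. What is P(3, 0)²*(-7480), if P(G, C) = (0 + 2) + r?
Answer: -7480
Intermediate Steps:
P(G, C) = -1 (P(G, C) = (0 + 2) - 3 = 2 - 3 = -1)
P(3, 0)²*(-7480) = (-1)²*(-7480) = 1*(-7480) = -7480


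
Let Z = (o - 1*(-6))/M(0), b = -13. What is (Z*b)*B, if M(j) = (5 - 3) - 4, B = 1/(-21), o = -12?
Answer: 13/7 ≈ 1.8571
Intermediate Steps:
B = -1/21 ≈ -0.047619
M(j) = -2 (M(j) = 2 - 4 = -2)
Z = 3 (Z = (-12 - 1*(-6))/(-2) = (-12 + 6)*(-½) = -6*(-½) = 3)
(Z*b)*B = (3*(-13))*(-1/21) = -39*(-1/21) = 13/7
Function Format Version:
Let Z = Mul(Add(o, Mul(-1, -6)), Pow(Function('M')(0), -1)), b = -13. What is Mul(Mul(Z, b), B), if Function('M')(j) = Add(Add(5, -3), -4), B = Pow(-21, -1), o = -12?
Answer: Rational(13, 7) ≈ 1.8571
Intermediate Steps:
B = Rational(-1, 21) ≈ -0.047619
Function('M')(j) = -2 (Function('M')(j) = Add(2, -4) = -2)
Z = 3 (Z = Mul(Add(-12, Mul(-1, -6)), Pow(-2, -1)) = Mul(Add(-12, 6), Rational(-1, 2)) = Mul(-6, Rational(-1, 2)) = 3)
Mul(Mul(Z, b), B) = Mul(Mul(3, -13), Rational(-1, 21)) = Mul(-39, Rational(-1, 21)) = Rational(13, 7)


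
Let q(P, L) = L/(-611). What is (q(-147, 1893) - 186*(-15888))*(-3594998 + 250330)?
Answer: -6039151789364340/611 ≈ -9.8840e+12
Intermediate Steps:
q(P, L) = -L/611 (q(P, L) = L*(-1/611) = -L/611)
(q(-147, 1893) - 186*(-15888))*(-3594998 + 250330) = (-1/611*1893 - 186*(-15888))*(-3594998 + 250330) = (-1893/611 + 2955168)*(-3344668) = (1805605755/611)*(-3344668) = -6039151789364340/611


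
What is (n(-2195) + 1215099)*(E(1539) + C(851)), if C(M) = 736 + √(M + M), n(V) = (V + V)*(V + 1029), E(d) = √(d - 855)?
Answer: 4661705504 + 6333839*√1702 + 38003034*√19 ≈ 5.0887e+9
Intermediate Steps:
E(d) = √(-855 + d)
n(V) = 2*V*(1029 + V) (n(V) = (2*V)*(1029 + V) = 2*V*(1029 + V))
C(M) = 736 + √2*√M (C(M) = 736 + √(2*M) = 736 + √2*√M)
(n(-2195) + 1215099)*(E(1539) + C(851)) = (2*(-2195)*(1029 - 2195) + 1215099)*(√(-855 + 1539) + (736 + √2*√851)) = (2*(-2195)*(-1166) + 1215099)*(√684 + (736 + √1702)) = (5118740 + 1215099)*(6*√19 + (736 + √1702)) = 6333839*(736 + √1702 + 6*√19) = 4661705504 + 6333839*√1702 + 38003034*√19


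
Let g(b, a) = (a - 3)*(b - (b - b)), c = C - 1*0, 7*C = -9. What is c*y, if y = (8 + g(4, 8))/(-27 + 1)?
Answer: 18/13 ≈ 1.3846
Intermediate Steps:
C = -9/7 (C = (⅐)*(-9) = -9/7 ≈ -1.2857)
c = -9/7 (c = -9/7 - 1*0 = -9/7 + 0 = -9/7 ≈ -1.2857)
g(b, a) = b*(-3 + a) (g(b, a) = (-3 + a)*(b - 1*0) = (-3 + a)*(b + 0) = (-3 + a)*b = b*(-3 + a))
y = -14/13 (y = (8 + 4*(-3 + 8))/(-27 + 1) = (8 + 4*5)/(-26) = (8 + 20)*(-1/26) = 28*(-1/26) = -14/13 ≈ -1.0769)
c*y = -9/7*(-14/13) = 18/13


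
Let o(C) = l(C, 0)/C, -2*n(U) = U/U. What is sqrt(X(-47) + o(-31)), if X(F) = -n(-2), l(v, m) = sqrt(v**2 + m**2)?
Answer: I*sqrt(2)/2 ≈ 0.70711*I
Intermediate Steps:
n(U) = -1/2 (n(U) = -U/(2*U) = -1/2*1 = -1/2)
l(v, m) = sqrt(m**2 + v**2)
X(F) = 1/2 (X(F) = -1*(-1/2) = 1/2)
o(C) = sqrt(C**2)/C (o(C) = sqrt(0**2 + C**2)/C = sqrt(0 + C**2)/C = sqrt(C**2)/C)
sqrt(X(-47) + o(-31)) = sqrt(1/2 + sqrt((-31)**2)/(-31)) = sqrt(1/2 - sqrt(961)/31) = sqrt(1/2 - 1/31*31) = sqrt(1/2 - 1) = sqrt(-1/2) = I*sqrt(2)/2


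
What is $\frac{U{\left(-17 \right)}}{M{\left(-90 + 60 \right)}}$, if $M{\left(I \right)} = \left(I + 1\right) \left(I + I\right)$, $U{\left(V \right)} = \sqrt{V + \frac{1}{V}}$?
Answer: $\frac{i \sqrt{4930}}{29580} \approx 0.0023737 i$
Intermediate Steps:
$M{\left(I \right)} = 2 I \left(1 + I\right)$ ($M{\left(I \right)} = \left(1 + I\right) 2 I = 2 I \left(1 + I\right)$)
$\frac{U{\left(-17 \right)}}{M{\left(-90 + 60 \right)}} = \frac{\sqrt{-17 + \frac{1}{-17}}}{2 \left(-90 + 60\right) \left(1 + \left(-90 + 60\right)\right)} = \frac{\sqrt{-17 - \frac{1}{17}}}{2 \left(-30\right) \left(1 - 30\right)} = \frac{\sqrt{- \frac{290}{17}}}{2 \left(-30\right) \left(-29\right)} = \frac{\frac{1}{17} i \sqrt{4930}}{1740} = \frac{i \sqrt{4930}}{17} \cdot \frac{1}{1740} = \frac{i \sqrt{4930}}{29580}$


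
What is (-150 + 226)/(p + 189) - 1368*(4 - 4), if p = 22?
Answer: 76/211 ≈ 0.36019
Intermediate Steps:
(-150 + 226)/(p + 189) - 1368*(4 - 4) = (-150 + 226)/(22 + 189) - 1368*(4 - 4) = 76/211 - 1368*0 = 76*(1/211) - 152*0 = 76/211 + 0 = 76/211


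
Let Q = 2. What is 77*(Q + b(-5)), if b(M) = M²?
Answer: 2079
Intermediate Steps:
77*(Q + b(-5)) = 77*(2 + (-5)²) = 77*(2 + 25) = 77*27 = 2079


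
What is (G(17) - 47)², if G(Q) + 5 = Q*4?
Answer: 256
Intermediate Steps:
G(Q) = -5 + 4*Q (G(Q) = -5 + Q*4 = -5 + 4*Q)
(G(17) - 47)² = ((-5 + 4*17) - 47)² = ((-5 + 68) - 47)² = (63 - 47)² = 16² = 256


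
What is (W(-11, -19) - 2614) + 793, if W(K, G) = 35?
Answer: -1786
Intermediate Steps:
(W(-11, -19) - 2614) + 793 = (35 - 2614) + 793 = -2579 + 793 = -1786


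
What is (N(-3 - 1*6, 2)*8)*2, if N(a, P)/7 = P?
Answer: 224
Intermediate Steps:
N(a, P) = 7*P
(N(-3 - 1*6, 2)*8)*2 = ((7*2)*8)*2 = (14*8)*2 = 112*2 = 224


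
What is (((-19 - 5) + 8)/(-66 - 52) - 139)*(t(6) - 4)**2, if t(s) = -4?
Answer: -524352/59 ≈ -8887.3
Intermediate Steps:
(((-19 - 5) + 8)/(-66 - 52) - 139)*(t(6) - 4)**2 = (((-19 - 5) + 8)/(-66 - 52) - 139)*(-4 - 4)**2 = ((-24 + 8)/(-118) - 139)*(-8)**2 = (-16*(-1/118) - 139)*64 = (8/59 - 139)*64 = -8193/59*64 = -524352/59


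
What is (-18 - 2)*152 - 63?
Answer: -3103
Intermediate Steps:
(-18 - 2)*152 - 63 = -20*152 - 63 = -3040 - 63 = -3103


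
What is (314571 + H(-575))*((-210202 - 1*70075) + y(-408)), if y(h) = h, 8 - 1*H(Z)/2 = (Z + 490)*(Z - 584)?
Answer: -32996486545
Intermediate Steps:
H(Z) = 16 - 2*(-584 + Z)*(490 + Z) (H(Z) = 16 - 2*(Z + 490)*(Z - 584) = 16 - 2*(490 + Z)*(-584 + Z) = 16 - 2*(-584 + Z)*(490 + Z))
(314571 + H(-575))*((-210202 - 1*70075) + y(-408)) = (314571 + (572336 - 2*(-575)**2 + 188*(-575)))*((-210202 - 1*70075) - 408) = (314571 + (572336 - 2*330625 - 108100))*((-210202 - 70075) - 408) = (314571 + (572336 - 661250 - 108100))*(-280277 - 408) = (314571 - 197014)*(-280685) = 117557*(-280685) = -32996486545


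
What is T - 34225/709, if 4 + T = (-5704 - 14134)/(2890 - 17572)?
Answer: -265032230/5204769 ≈ -50.921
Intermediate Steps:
T = -19445/7341 (T = -4 + (-5704 - 14134)/(2890 - 17572) = -4 - 19838/(-14682) = -4 - 19838*(-1/14682) = -4 + 9919/7341 = -19445/7341 ≈ -2.6488)
T - 34225/709 = -19445/7341 - 34225/709 = -265032230/5204769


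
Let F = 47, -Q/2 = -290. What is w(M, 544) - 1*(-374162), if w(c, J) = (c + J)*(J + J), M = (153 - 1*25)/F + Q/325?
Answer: 2966217806/3055 ≈ 9.7094e+5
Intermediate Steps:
Q = 580 (Q = -2*(-290) = 580)
M = 13772/3055 (M = (153 - 1*25)/47 + 580/325 = (153 - 25)*(1/47) + 580*(1/325) = 128*(1/47) + 116/65 = 128/47 + 116/65 = 13772/3055 ≈ 4.5080)
w(c, J) = 2*J*(J + c) (w(c, J) = (J + c)*(2*J) = 2*J*(J + c))
w(M, 544) - 1*(-374162) = 2*544*(544 + 13772/3055) - 1*(-374162) = 2*544*(1675692/3055) + 374162 = 1823152896/3055 + 374162 = 2966217806/3055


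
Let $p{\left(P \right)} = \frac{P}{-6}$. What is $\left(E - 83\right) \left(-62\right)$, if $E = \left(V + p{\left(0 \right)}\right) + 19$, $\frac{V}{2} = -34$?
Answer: $8184$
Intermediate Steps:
$p{\left(P \right)} = - \frac{P}{6}$ ($p{\left(P \right)} = P \left(- \frac{1}{6}\right) = - \frac{P}{6}$)
$V = -68$ ($V = 2 \left(-34\right) = -68$)
$E = -49$ ($E = \left(-68 - 0\right) + 19 = \left(-68 + 0\right) + 19 = -68 + 19 = -49$)
$\left(E - 83\right) \left(-62\right) = \left(-49 - 83\right) \left(-62\right) = \left(-132\right) \left(-62\right) = 8184$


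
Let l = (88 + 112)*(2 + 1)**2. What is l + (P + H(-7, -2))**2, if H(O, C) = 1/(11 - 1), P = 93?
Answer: 1046761/100 ≈ 10468.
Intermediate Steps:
H(O, C) = 1/10
l = 1800 (l = 200*3**2 = 200*9 = 1800)
l + (P + H(-7, -2))**2 = 1800 + (93 + 1/10)**2 = 1800 + (931/10)**2 = 1800 + 866761/100 = 1046761/100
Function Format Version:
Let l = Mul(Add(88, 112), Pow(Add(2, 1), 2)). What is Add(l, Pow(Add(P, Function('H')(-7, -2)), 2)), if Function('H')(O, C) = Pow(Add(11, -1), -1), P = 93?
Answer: Rational(1046761, 100) ≈ 10468.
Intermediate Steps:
Function('H')(O, C) = Rational(1, 10) (Function('H')(O, C) = Pow(10, -1) = Rational(1, 10))
l = 1800 (l = Mul(200, Pow(3, 2)) = Mul(200, 9) = 1800)
Add(l, Pow(Add(P, Function('H')(-7, -2)), 2)) = Add(1800, Pow(Add(93, Rational(1, 10)), 2)) = Add(1800, Pow(Rational(931, 10), 2)) = Add(1800, Rational(866761, 100)) = Rational(1046761, 100)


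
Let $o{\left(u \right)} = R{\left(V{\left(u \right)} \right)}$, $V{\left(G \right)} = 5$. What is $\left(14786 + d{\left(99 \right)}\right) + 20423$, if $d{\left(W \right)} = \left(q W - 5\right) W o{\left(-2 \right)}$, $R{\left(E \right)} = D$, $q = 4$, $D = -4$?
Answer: $-119627$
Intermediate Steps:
$R{\left(E \right)} = -4$
$o{\left(u \right)} = -4$
$d{\left(W \right)} = - 4 W \left(-5 + 4 W\right)$ ($d{\left(W \right)} = \left(4 W - 5\right) W \left(-4\right) = \left(-5 + 4 W\right) W \left(-4\right) = W \left(-5 + 4 W\right) \left(-4\right) = - 4 W \left(-5 + 4 W\right)$)
$\left(14786 + d{\left(99 \right)}\right) + 20423 = \left(14786 + 4 \cdot 99 \left(5 - 396\right)\right) + 20423 = \left(14786 + 4 \cdot 99 \left(-391\right)\right) + 20423 = \left(14786 - 154836\right) + 20423 = -140050 + 20423 = -119627$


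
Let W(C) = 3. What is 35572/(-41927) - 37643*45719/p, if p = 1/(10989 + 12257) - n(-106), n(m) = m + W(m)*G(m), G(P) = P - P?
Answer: -1677347303893455358/103311356379 ≈ -1.6236e+7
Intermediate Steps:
G(P) = 0
n(m) = m (n(m) = m + 3*0 = m + 0 = m)
p = 2464077/23246 (p = 1/(10989 + 12257) - 1*(-106) = 1/23246 + 106 = 2464077/23246 ≈ 106.00)
35572/(-41927) - 37643*45719/p = 35572/(-41927) - 37643/((2464077/23246)/45719) = 35572*(-1/41927) - 37643/((2464077/23246)*(1/45719)) = -35572/41927 - 37643/2464077/1062783874 = -35572/41927 - 37643*1062783874/2464077 = -35572/41927 - 40006373368982/2464077 = -1677347303893455358/103311356379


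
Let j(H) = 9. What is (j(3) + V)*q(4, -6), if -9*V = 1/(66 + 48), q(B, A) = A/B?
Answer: -9233/684 ≈ -13.499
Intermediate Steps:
V = -1/1026 (V = -1/(9*(66 + 48)) = -⅑/114 = -⅑*1/114 = -1/1026 ≈ -0.00097466)
(j(3) + V)*q(4, -6) = (9 - 1/1026)*(-6/4) = 9233*(-6*¼)/1026 = (9233/1026)*(-3/2) = -9233/684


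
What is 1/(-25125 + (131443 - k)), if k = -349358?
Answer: 1/455676 ≈ 2.1945e-6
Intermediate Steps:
1/(-25125 + (131443 - k)) = 1/(-25125 + (131443 - 1*(-349358))) = 1/(-25125 + (131443 + 349358)) = 1/(-25125 + 480801) = 1/455676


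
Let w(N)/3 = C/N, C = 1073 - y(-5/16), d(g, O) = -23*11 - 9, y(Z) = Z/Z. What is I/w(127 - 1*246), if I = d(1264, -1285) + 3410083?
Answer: -135256233/1072 ≈ -1.2617e+5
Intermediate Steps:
y(Z) = 1
d(g, O) = -262 (d(g, O) = -253 - 9 = -262)
C = 1072 (C = 1073 - 1*1 = 1073 - 1 = 1072)
w(N) = 3216/N (w(N) = 3*(1072/N) = 3216/N)
I = 3409821 (I = -262 + 3410083 = 3409821)
I/w(127 - 1*246) = 3409821/((3216/(127 - 1*246))) = 3409821/((3216/(127 - 246))) = 3409821/((3216/(-119))) = 3409821/((3216*(-1/119))) = 3409821/(-3216/119) = 3409821*(-119/3216) = -135256233/1072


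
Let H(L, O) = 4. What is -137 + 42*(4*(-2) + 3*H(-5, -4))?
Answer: 31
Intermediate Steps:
-137 + 42*(4*(-2) + 3*H(-5, -4)) = -137 + 42*(4*(-2) + 3*4) = -137 + 42*(-8 + 12) = -137 + 42*4 = -137 + 168 = 31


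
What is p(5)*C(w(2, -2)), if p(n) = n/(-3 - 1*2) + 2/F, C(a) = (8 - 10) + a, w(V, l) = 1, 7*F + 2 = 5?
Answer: -11/3 ≈ -3.6667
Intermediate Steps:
F = 3/7 (F = -2/7 + (⅐)*5 = -2/7 + 5/7 = 3/7 ≈ 0.42857)
C(a) = -2 + a
p(n) = 14/3 - n/5 (p(n) = n/(-3 - 1*2) + 2/(3/7) = n/(-3 - 2) + 2*(7/3) = n/(-5) + 14/3 = n*(-⅕) + 14/3 = -n/5 + 14/3 = 14/3 - n/5)
p(5)*C(w(2, -2)) = (14/3 - ⅕*5)*(-2 + 1) = (14/3 - 1)*(-1) = (11/3)*(-1) = -11/3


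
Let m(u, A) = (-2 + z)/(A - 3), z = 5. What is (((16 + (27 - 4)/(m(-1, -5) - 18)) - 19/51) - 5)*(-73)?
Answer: -570130/833 ≈ -684.43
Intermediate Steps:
m(u, A) = 3/(-3 + A) (m(u, A) = (-2 + 5)/(A - 3) = 3/(-3 + A))
(((16 + (27 - 4)/(m(-1, -5) - 18)) - 19/51) - 5)*(-73) = (((16 + (27 - 4)/(3/(-3 - 5) - 18)) - 19/51) - 5)*(-73) = (((16 + 23/(3/(-8) - 18)) - 19*1/51) - 5)*(-73) = (((16 + 23/(3*(-⅛) - 18)) - 19/51) - 5)*(-73) = (((16 + 23/(-3/8 - 18)) - 19/51) - 5)*(-73) = (((16 + 23/(-147/8)) - 19/51) - 5)*(-73) = (((16 + 23*(-8/147)) - 19/51) - 5)*(-73) = (((16 - 184/147) - 19/51) - 5)*(-73) = ((2168/147 - 19/51) - 5)*(-73) = (11975/833 - 5)*(-73) = (7810/833)*(-73) = -570130/833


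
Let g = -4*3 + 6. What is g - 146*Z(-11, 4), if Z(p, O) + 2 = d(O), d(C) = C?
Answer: -298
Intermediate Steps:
g = -6 (g = -12 + 6 = -6)
Z(p, O) = -2 + O
g - 146*Z(-11, 4) = -6 - 146*(-2 + 4) = -6 - 146*2 = -6 - 292 = -298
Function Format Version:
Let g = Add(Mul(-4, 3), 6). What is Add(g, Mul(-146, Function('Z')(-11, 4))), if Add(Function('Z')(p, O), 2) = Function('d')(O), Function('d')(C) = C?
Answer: -298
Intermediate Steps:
g = -6 (g = Add(-12, 6) = -6)
Function('Z')(p, O) = Add(-2, O)
Add(g, Mul(-146, Function('Z')(-11, 4))) = Add(-6, Mul(-146, Add(-2, 4))) = Add(-6, Mul(-146, 2)) = Add(-6, -292) = -298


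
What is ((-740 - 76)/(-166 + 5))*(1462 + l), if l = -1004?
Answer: 373728/161 ≈ 2321.3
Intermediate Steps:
((-740 - 76)/(-166 + 5))*(1462 + l) = ((-740 - 76)/(-166 + 5))*(1462 - 1004) = -816/(-161)*458 = -816*(-1/161)*458 = (816/161)*458 = 373728/161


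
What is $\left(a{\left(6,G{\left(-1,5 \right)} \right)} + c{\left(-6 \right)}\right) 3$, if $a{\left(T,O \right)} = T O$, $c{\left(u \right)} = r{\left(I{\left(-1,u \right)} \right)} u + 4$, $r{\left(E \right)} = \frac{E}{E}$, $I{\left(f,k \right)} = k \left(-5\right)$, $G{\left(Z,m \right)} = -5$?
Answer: $-96$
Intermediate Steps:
$I{\left(f,k \right)} = - 5 k$
$r{\left(E \right)} = 1$
$c{\left(u \right)} = 4 + u$ ($c{\left(u \right)} = 1 u + 4 = u + 4 = 4 + u$)
$a{\left(T,O \right)} = O T$
$\left(a{\left(6,G{\left(-1,5 \right)} \right)} + c{\left(-6 \right)}\right) 3 = \left(\left(-5\right) 6 + \left(4 - 6\right)\right) 3 = \left(-30 - 2\right) 3 = \left(-32\right) 3 = -96$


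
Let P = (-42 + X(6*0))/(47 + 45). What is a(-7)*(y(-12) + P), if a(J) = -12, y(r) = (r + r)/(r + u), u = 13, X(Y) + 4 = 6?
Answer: 6744/23 ≈ 293.22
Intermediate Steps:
X(Y) = 2 (X(Y) = -4 + 6 = 2)
y(r) = 2*r/(13 + r) (y(r) = (r + r)/(r + 13) = (2*r)/(13 + r) = 2*r/(13 + r))
P = -10/23 (P = (-42 + 2)/(47 + 45) = -40/92 = -40*1/92 = -10/23 ≈ -0.43478)
a(-7)*(y(-12) + P) = -12*(2*(-12)/(13 - 12) - 10/23) = -12*(2*(-12)/1 - 10/23) = -12*(2*(-12)*1 - 10/23) = -12*(-24 - 10/23) = -12*(-562/23) = 6744/23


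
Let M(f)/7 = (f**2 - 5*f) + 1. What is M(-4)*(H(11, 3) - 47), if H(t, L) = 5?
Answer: -10878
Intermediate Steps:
M(f) = 7 - 35*f + 7*f**2 (M(f) = 7*((f**2 - 5*f) + 1) = 7*(1 + f**2 - 5*f) = 7 - 35*f + 7*f**2)
M(-4)*(H(11, 3) - 47) = (7 - 35*(-4) + 7*(-4)**2)*(5 - 47) = (7 + 140 + 7*16)*(-42) = (7 + 140 + 112)*(-42) = 259*(-42) = -10878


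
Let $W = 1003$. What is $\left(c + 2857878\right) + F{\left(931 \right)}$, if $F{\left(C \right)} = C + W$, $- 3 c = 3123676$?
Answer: $\frac{5455760}{3} \approx 1.8186 \cdot 10^{6}$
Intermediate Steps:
$c = - \frac{3123676}{3}$ ($c = \left(- \frac{1}{3}\right) 3123676 = - \frac{3123676}{3} \approx -1.0412 \cdot 10^{6}$)
$F{\left(C \right)} = 1003 + C$ ($F{\left(C \right)} = C + 1003 = 1003 + C$)
$\left(c + 2857878\right) + F{\left(931 \right)} = \left(- \frac{3123676}{3} + 2857878\right) + \left(1003 + 931\right) = \frac{5449958}{3} + 1934 = \frac{5455760}{3}$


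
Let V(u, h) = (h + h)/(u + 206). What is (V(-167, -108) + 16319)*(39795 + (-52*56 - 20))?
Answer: 7817720725/13 ≈ 6.0136e+8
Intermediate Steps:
V(u, h) = 2*h/(206 + u) (V(u, h) = (2*h)/(206 + u) = 2*h/(206 + u))
(V(-167, -108) + 16319)*(39795 + (-52*56 - 20)) = (2*(-108)/(206 - 167) + 16319)*(39795 + (-52*56 - 20)) = (2*(-108)/39 + 16319)*(39795 + (-2912 - 20)) = (2*(-108)*(1/39) + 16319)*(39795 - 2932) = (-72/13 + 16319)*36863 = (212075/13)*36863 = 7817720725/13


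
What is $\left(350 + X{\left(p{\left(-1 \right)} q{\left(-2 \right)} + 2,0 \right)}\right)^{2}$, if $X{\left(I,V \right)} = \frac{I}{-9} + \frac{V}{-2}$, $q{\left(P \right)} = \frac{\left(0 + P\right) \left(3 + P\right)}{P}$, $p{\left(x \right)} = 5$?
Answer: $\frac{9878449}{81} \approx 1.2196 \cdot 10^{5}$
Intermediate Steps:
$q{\left(P \right)} = 3 + P$ ($q{\left(P \right)} = \frac{P \left(3 + P\right)}{P} = 3 + P$)
$X{\left(I,V \right)} = - \frac{V}{2} - \frac{I}{9}$ ($X{\left(I,V \right)} = I \left(- \frac{1}{9}\right) + V \left(- \frac{1}{2}\right) = - \frac{I}{9} - \frac{V}{2} = - \frac{V}{2} - \frac{I}{9}$)
$\left(350 + X{\left(p{\left(-1 \right)} q{\left(-2 \right)} + 2,0 \right)}\right)^{2} = \left(350 - \frac{5 \left(3 - 2\right) + 2}{9}\right)^{2} = \left(350 + \left(0 - \frac{5 \cdot 1 + 2}{9}\right)\right)^{2} = \left(350 + \left(0 - \frac{5 + 2}{9}\right)\right)^{2} = \left(350 + \left(0 - \frac{7}{9}\right)\right)^{2} = \left(350 - \frac{7}{9}\right)^{2} = \left(\frac{3143}{9}\right)^{2} = \frac{9878449}{81}$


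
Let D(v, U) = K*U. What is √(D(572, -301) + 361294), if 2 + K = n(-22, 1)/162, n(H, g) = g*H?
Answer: √29316887/9 ≈ 601.61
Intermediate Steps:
n(H, g) = H*g
K = -173/81 (K = -2 - 22*1/162 = -2 - 11/81 = -173/81 ≈ -2.1358)
D(v, U) = -173*U/81
√(D(572, -301) + 361294) = √(-173/81*(-301) + 361294) = √(52073/81 + 361294) = √(29316887/81) = √29316887/9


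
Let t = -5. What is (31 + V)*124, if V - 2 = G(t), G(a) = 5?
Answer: 4712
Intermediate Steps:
V = 7 (V = 2 + 5 = 7)
(31 + V)*124 = (31 + 7)*124 = 38*124 = 4712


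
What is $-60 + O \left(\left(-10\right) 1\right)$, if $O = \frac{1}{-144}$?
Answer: $- \frac{4315}{72} \approx -59.931$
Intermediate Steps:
$O = - \frac{1}{144} \approx -0.0069444$
$-60 + O \left(\left(-10\right) 1\right) = -60 - \frac{\left(-10\right) 1}{144} = -60 - - \frac{5}{72} = -60 + \frac{5}{72} = - \frac{4315}{72}$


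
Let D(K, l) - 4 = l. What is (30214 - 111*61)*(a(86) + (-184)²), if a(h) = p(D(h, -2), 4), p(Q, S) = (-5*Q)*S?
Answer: 792748488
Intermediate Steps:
D(K, l) = 4 + l
p(Q, S) = -5*Q*S
a(h) = -40 (a(h) = -5*(4 - 2)*4 = -5*2*4 = -40)
(30214 - 111*61)*(a(86) + (-184)²) = (30214 - 111*61)*(-40 + (-184)²) = (30214 - 6771)*(-40 + 33856) = 23443*33816 = 792748488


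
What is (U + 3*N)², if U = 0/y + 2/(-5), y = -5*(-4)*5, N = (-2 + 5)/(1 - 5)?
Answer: 2809/400 ≈ 7.0225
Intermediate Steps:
N = -¾ (N = 3/(-4) = 3*(-¼) = -¾ ≈ -0.75000)
y = 100 (y = 20*5 = 100)
U = -⅖ (U = 0/100 + 2/(-5) = 0*(1/100) + 2*(-⅕) = 0 - ⅖ = -⅖ ≈ -0.40000)
(U + 3*N)² = (-⅖ + 3*(-¾))² = (-⅖ - 9/4)² = (-53/20)² = 2809/400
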